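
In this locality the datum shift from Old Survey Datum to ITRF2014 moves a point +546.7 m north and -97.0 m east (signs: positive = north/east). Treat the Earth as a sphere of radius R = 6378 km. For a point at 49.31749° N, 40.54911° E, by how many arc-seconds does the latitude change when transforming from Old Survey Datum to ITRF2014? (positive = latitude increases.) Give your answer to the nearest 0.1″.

Δφ = 17.7″

On a sphere of radius R, 1 rad of latitude = R, so Δφ = ΔN / R = 546.7 / 6378000 = 8.5717e-05 rad = 17.680″.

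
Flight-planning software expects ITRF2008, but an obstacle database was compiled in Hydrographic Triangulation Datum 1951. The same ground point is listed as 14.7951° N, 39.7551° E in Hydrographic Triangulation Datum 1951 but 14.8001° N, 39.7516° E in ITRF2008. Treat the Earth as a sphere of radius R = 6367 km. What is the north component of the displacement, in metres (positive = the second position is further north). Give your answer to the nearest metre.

Δφ = 14.8001° − 14.7951° = +0.0050°; Δλ = 39.7516° − 39.7551° = -0.0035°.
1° along a meridian = πR/180 = 111125 m.
ΔN = Δφ × 111125 = 555.6 m; ΔE = Δλ × 111125 × cos(14.7951°) = -0.0035 × 111125 × 0.966845 = -376.0 m.

ΔN = 556 m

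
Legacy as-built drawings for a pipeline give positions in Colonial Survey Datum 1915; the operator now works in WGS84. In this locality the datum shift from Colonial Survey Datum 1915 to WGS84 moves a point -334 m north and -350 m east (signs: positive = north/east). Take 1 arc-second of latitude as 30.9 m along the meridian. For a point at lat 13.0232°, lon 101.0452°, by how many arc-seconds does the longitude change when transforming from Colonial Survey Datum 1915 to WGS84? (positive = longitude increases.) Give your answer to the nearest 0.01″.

At latitude 13.0232°, cos φ = 0.974279.
1″ of longitude at this latitude = 30.90 × cos φ = 30.1052 m, so Δλ = -350.0 / 30.1052 = -11.626″.

Δλ = -11.63″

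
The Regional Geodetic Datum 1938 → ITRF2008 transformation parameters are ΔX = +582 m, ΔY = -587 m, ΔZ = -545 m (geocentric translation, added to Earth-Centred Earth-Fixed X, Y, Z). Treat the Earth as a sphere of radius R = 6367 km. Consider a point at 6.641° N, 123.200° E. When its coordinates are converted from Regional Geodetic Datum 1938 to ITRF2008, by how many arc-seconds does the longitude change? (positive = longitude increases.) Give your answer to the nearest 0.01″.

Δλ = -5.40″

sin φ = 0.115648, cos φ = 0.993290, sin λ = 0.836764, cos λ = -0.547563.
East component: ΔE = −sin λ·ΔX + cos λ·ΔY = −(0.836764)(582) + (-0.547563)(-587) = -165.58 m.
1° of latitude spans πR/180 = 111125 m; at latitude φ, 1° of longitude spans that × cos φ = 110379.5 m, so Δλ = -165.58 / 110379.5 × 3600 = -5.400″.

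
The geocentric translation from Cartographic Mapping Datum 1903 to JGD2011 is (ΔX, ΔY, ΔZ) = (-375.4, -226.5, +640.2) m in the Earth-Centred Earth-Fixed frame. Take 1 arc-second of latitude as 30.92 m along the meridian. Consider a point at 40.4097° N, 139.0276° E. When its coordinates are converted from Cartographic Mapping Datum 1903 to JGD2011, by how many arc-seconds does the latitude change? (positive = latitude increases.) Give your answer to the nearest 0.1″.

sin φ = 0.648249, cos φ = 0.761429, sin λ = 0.655695, cos λ = -0.755026.
North component: ΔN = −sin φ cos λ·ΔX − sin φ sin λ·ΔY + cos φ·ΔZ = −(0.648249)(-0.755026)(-375.4) − (0.648249)(0.655695)(-226.5) + (0.761429)(640.2) = 400.00 m.
1° of latitude spans 3600 × 30.92 = 111312 m, so Δφ = 400.00 / 111312 × 3600 = 12.937″.

Δφ = 12.9″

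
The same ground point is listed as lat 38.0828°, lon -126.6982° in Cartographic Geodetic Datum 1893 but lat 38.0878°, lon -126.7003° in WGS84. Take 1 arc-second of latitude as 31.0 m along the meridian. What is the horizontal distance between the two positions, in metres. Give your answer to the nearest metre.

588 m

Δφ = 38.0878° − 38.0828° = +0.0050°; Δλ = -126.7003° − -126.6982° = -0.0021°.
1° of latitude = 3600 × 31.00 = 111600 m.
ΔN = Δφ × 111600 = 558.0 m; ΔE = Δλ × 111600 × cos(38.0828°) = -0.0021 × 111600 × 0.787120 = -184.5 m.
Distance = √(ΔE² + ΔN²) = √((-184.5)² + 558.0²) = 587.7 m.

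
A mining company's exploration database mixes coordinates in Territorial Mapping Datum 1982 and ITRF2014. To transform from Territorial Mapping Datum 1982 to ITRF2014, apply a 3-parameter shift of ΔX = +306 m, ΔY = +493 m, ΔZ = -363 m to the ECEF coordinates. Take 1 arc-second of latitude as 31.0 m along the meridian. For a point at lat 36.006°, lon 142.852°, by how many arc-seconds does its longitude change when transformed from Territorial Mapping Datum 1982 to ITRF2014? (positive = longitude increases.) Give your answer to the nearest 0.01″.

sin φ = 0.587870, cos φ = 0.808955, sin λ = 0.603876, cos λ = -0.797078.
East component: ΔE = −sin λ·ΔX + cos λ·ΔY = −(0.603876)(306) + (-0.797078)(493) = -577.75 m.
1° of latitude spans 3600 × 31.00 = 111600 m; at latitude φ, 1° of longitude spans that × cos φ = 90279.4 m, so Δλ = -577.75 / 90279.4 × 3600 = -23.038″.

Δλ = -23.04″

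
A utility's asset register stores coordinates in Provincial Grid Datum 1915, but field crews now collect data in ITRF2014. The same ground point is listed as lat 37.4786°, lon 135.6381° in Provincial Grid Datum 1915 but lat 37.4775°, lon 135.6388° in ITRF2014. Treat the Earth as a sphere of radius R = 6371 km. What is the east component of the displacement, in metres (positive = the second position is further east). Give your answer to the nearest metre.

Δφ = 37.4775° − 37.4786° = -0.0011°; Δλ = 135.6388° − 135.6381° = +0.0007°.
1° along a meridian = πR/180 = 111195 m.
ΔN = Δφ × 111195 = -122.3 m; ΔE = Δλ × 111195 × cos(37.4786°) = +0.0007 × 111195 × 0.793581 = 61.8 m.

ΔE = 62 m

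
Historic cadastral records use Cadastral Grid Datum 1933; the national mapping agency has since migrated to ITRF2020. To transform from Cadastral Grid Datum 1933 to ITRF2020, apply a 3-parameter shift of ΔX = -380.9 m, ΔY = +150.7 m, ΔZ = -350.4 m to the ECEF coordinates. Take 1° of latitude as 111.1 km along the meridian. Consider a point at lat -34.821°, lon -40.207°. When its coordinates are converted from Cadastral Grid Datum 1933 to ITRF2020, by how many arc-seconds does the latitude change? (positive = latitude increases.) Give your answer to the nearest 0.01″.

sin φ = -0.571014, cos φ = 0.820940, sin λ = -0.645551, cos λ = 0.763717.
North component: ΔN = −sin φ cos λ·ΔX − sin φ sin λ·ΔY + cos φ·ΔZ = −(-0.571014)(0.763717)(-380.9) − (-0.571014)(-0.645551)(150.7) + (0.820940)(-350.4) = -509.32 m.
1° of latitude spans 111100 m, so Δφ = -509.32 / 111100 × 3600 = -16.503″.

Δφ = -16.50″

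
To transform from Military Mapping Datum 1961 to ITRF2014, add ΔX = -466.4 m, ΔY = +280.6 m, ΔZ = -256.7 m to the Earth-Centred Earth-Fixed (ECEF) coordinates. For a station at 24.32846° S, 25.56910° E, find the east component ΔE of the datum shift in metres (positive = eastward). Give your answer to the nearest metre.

ΔE = 454 m

At φ = -24.32846°, λ = 25.56910°: sin φ = -0.411967, cos φ = 0.911199, sin λ = 0.431599, cos λ = 0.902065.
ΔE = −sin λ·ΔX + cos λ·ΔY = −(0.431599)·(-466.4) + (0.902065)·(280.6) = 454.42 m.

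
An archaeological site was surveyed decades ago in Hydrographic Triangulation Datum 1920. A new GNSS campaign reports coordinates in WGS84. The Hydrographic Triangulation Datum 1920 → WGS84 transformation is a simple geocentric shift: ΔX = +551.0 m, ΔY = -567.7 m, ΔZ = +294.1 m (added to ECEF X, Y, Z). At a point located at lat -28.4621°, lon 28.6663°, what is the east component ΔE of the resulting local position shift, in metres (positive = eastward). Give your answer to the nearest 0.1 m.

The local east axis at (φ, λ) is (−sin λ, cos λ, 0), so ΔE = −sin(28.6663°)·551.0 + cos(28.6663°)·(-567.7) = -762.43 m.

ΔE = -762.4 m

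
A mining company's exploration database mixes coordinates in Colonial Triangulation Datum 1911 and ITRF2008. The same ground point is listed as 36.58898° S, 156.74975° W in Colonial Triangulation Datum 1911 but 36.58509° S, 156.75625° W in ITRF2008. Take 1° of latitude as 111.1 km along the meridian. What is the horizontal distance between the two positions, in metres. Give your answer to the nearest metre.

723 m

Δφ = -36.58509° − -36.58898° = +0.00389°; Δλ = -156.75625° − -156.74975° = -0.00650°.
ΔN = Δφ × 111100 = 432.2 m; ΔE = Δλ × 111100 × cos(-36.58898°) = -0.00650 × 111100 × 0.802932 = -579.8 m.
Distance = √(ΔE² + ΔN²) = √((-579.8)² + 432.2²) = 723.2 m.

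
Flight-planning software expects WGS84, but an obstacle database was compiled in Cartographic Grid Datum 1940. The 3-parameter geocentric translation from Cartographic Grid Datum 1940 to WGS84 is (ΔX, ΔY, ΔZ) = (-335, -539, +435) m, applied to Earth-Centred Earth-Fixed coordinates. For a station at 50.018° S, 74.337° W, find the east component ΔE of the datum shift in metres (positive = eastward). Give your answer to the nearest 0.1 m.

ΔE = -468.1 m

The local east axis at (φ, λ) is (−sin λ, cos λ, 0), so ΔE = −sin(-74.337°)·(-335) + cos(-74.337°)·(-539) = -468.08 m.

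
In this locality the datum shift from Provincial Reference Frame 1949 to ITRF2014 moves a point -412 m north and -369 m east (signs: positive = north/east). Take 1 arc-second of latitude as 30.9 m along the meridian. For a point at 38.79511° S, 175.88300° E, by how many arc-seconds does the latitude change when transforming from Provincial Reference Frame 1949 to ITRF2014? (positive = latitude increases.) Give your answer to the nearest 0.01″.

1″ of latitude = 30.90 m, so Δφ = -412.0 / 30.90 = -13.333″.

Δφ = -13.33″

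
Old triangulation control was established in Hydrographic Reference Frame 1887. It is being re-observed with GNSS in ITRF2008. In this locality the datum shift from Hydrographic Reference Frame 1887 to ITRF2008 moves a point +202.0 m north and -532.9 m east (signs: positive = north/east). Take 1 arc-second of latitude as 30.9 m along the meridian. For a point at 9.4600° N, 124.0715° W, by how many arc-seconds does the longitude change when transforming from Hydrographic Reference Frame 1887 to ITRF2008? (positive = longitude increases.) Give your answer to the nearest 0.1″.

Δλ = -17.5″

At latitude 9.4600°, cos φ = 0.986401.
1″ of longitude at this latitude = 30.90 × cos φ = 30.4798 m, so Δλ = -532.9 / 30.4798 = -17.484″.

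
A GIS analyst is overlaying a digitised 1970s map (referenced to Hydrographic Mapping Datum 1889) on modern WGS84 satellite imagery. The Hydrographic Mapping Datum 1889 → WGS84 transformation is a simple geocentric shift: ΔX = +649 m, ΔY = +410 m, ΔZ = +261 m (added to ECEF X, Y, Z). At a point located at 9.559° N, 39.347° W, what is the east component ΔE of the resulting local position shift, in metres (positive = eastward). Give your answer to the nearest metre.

ΔE = 729 m

The local east axis at (φ, λ) is (−sin λ, cos λ, 0), so ΔE = −sin(-39.347°)·649 + cos(-39.347°)·410 = 728.54 m.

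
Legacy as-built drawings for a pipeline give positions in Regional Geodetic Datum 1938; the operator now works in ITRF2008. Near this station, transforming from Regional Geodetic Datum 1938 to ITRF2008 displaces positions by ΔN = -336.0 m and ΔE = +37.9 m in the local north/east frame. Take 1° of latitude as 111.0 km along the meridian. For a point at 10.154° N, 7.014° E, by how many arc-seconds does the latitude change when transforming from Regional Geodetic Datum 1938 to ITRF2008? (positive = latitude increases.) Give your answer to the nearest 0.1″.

1° of latitude = 111.0 km, so Δφ = -336.0 / 111000 = -0.0030270° = -10.897″.

Δφ = -10.9″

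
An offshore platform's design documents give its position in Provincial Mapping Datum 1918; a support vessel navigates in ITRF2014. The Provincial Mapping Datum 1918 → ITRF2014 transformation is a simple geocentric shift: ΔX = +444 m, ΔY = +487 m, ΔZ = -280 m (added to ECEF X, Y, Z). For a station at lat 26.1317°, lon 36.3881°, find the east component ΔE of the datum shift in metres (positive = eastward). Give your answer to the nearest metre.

The local east axis at (φ, λ) is (−sin λ, cos λ, 0), so ΔE = −sin(36.3881°)·444 + cos(36.3881°)·487 = 128.64 m.

ΔE = 129 m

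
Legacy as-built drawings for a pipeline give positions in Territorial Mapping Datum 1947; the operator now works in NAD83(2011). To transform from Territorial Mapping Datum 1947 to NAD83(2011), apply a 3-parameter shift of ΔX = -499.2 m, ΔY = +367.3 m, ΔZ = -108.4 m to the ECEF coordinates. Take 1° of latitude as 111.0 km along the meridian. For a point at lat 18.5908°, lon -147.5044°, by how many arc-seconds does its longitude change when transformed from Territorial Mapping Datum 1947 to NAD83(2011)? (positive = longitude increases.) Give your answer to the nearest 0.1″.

sin φ = 0.318807, cos φ = 0.947820, sin λ = -0.537235, cos λ = -0.843433.
East component: ΔE = −sin λ·ΔX + cos λ·ΔY = −(-0.537235)(-499.2) + (-0.843433)(367.3) = -577.98 m.
1° of latitude spans 111000 m; at latitude φ, 1° of longitude spans that × cos φ = 105208.0 m, so Δλ = -577.98 / 105208.0 × 3600 = -19.777″.

Δλ = -19.8″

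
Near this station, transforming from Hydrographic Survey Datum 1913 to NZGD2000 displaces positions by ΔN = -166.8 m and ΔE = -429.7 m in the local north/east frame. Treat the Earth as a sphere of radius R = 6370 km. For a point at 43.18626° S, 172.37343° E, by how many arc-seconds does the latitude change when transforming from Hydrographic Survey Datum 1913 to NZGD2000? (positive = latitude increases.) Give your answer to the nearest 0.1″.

On a sphere of radius R, 1 rad of latitude = R, so Δφ = ΔN / R = -166.8 / 6370000 = -2.6185e-05 rad = -5.401″.

Δφ = -5.4″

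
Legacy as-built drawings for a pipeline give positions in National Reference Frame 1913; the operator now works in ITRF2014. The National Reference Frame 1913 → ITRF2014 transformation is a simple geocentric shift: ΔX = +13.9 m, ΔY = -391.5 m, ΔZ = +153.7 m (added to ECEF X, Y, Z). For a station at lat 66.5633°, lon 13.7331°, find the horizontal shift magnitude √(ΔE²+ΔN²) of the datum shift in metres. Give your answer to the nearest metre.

406 m

At φ = 66.5633°, λ = 13.7331°: sin φ = 0.917500, cos φ = 0.397736, sin λ = 0.237399, cos λ = 0.971412.
ΔE = −sin λ·ΔX + cos λ·ΔY = −(0.237399)·(13.9) + (0.971412)·(-391.5) = -383.61 m.
ΔN = −sin φ cos λ·ΔX − sin φ sin λ·ΔY + cos φ·ΔZ = −(0.917500)(0.971412)(13.9) − (0.917500)(0.237399)(-391.5) + (0.397736)(153.7) = 134.02 m.
Horizontal magnitude = √(ΔE² + ΔN²) = √((-383.61)² + 134.02²) = 406.34 m.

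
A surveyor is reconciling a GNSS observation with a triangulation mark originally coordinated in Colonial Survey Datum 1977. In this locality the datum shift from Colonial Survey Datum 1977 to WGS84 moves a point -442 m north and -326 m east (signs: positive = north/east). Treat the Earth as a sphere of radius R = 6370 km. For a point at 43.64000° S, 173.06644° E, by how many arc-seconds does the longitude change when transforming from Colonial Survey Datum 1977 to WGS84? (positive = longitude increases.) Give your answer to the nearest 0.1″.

Δλ = -14.6″

At latitude -43.64000°, cos φ = 0.723690.
One radian of longitude at latitude φ spans R cos φ, so Δλ = ΔE / (R cos φ) = -326.0 / (6370000 × 0.723690) = -7.0717e-05 rad = -14.586″.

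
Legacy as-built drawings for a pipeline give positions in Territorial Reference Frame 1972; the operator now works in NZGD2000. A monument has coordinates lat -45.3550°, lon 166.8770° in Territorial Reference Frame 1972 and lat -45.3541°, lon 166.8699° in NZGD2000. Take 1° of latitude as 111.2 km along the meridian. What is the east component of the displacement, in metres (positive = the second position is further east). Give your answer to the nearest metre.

ΔE = -555 m

Δφ = -45.3541° − -45.3550° = +0.0009°; Δλ = 166.8699° − 166.8770° = -0.0071°.
ΔN = Δφ × 111200 = 100.1 m; ΔE = Δλ × 111200 × cos(-45.3550°) = -0.0071 × 111200 × 0.702712 = -554.8 m.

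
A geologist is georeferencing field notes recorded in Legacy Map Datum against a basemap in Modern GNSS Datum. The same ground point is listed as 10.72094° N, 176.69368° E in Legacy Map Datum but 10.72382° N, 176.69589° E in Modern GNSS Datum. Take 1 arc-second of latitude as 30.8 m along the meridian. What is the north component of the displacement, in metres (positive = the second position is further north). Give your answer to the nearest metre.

Δφ = 10.72382° − 10.72094° = +0.00288°; Δλ = 176.69589° − 176.69368° = +0.00221°.
1° of latitude = 3600 × 30.80 = 110880 m.
ΔN = Δφ × 110880 = 319.3 m; ΔE = Δλ × 110880 × cos(10.72094°) = +0.00221 × 110880 × 0.982545 = 240.8 m.

ΔN = 319 m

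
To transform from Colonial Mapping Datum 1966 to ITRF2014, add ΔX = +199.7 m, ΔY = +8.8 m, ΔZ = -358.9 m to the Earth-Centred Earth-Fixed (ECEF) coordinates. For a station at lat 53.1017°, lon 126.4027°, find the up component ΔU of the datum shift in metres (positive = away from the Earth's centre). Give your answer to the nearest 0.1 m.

ΔU = -353.9 m

At φ = 53.1017°, λ = 126.4027°: sin φ = 0.799702, cos φ = 0.600396, sin λ = 0.804866, cos λ = -0.593457.
ΔU = cos φ cos λ·ΔX + cos φ sin λ·ΔY + sin φ·ΔZ = (0.600396)(-0.593457)(199.7) + (0.600396)(0.804866)(8.8) + (0.799702)(-358.9) = -353.92 m.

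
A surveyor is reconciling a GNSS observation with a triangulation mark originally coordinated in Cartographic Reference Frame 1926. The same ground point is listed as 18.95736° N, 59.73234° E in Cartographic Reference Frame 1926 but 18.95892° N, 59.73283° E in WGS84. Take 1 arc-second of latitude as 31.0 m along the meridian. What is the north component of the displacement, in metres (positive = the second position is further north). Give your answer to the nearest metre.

Δφ = 18.95892° − 18.95736° = +0.00156°; Δλ = 59.73283° − 59.73234° = +0.00049°.
1° of latitude = 3600 × 31.00 = 111600 m.
ΔN = Δφ × 111600 = 174.1 m; ΔE = Δλ × 111600 × cos(18.95736°) = +0.00049 × 111600 × 0.945761 = 51.7 m.

ΔN = 174 m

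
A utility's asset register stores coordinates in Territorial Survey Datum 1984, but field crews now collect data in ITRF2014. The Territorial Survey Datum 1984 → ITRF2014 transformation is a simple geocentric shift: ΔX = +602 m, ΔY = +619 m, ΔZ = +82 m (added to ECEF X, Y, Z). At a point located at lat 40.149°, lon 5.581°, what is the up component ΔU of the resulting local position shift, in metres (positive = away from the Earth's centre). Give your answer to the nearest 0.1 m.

At φ = 40.149°, λ = 5.581°: sin φ = 0.644778, cos φ = 0.764370, sin λ = 0.097253, cos λ = 0.995260.
ΔU = cos φ cos λ·ΔX + cos φ sin λ·ΔY + sin φ·ΔZ = (0.764370)(0.995260)(602) + (0.764370)(0.097253)(619) + (0.644778)(82) = 556.86 m.

ΔU = 556.9 m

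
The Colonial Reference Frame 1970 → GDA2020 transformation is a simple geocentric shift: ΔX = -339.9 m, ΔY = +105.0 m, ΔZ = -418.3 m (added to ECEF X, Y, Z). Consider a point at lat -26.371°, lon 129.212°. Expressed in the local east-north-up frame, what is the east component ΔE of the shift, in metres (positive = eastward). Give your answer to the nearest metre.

At φ = -26.371°, λ = 129.212°: sin φ = -0.444182, cos φ = 0.895937, sin λ = 0.774812, cos λ = -0.632192.
ΔE = −sin λ·ΔX + cos λ·ΔY = −(0.774812)·(-339.9) + (-0.632192)·(105.0) = 196.98 m.

ΔE = 197 m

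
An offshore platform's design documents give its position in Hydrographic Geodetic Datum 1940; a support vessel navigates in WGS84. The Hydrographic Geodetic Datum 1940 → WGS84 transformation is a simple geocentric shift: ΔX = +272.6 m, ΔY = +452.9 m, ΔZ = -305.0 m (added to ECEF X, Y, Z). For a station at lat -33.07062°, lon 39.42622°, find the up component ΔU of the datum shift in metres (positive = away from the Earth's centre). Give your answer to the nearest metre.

The local up (radial) axis is (cos φ cos λ, cos φ sin λ, sin φ), giving ΔU = 176.456 + 241.033 + 166.430 = 583.92 m.

ΔU = 584 m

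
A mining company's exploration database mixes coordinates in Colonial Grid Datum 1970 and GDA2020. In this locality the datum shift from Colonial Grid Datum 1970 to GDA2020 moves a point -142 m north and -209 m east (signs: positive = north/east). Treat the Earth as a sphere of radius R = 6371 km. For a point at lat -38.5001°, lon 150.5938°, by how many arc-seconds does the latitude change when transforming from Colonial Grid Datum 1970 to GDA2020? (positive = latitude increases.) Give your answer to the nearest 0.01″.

On a sphere of radius R, 1 rad of latitude = R, so Δφ = ΔN / R = -142.0 / 6371000 = -2.2288e-05 rad = -4.597″.

Δφ = -4.60″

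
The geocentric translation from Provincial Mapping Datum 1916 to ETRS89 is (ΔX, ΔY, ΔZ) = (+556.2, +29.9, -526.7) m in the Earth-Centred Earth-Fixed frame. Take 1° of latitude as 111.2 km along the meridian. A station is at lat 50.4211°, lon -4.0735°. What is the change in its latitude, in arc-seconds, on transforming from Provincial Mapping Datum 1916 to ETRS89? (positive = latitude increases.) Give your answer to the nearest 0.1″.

sin φ = 0.770748, cos φ = 0.637140, sin λ = -0.071036, cos λ = 0.997474.
North component: ΔN = −sin φ cos λ·ΔX − sin φ sin λ·ΔY + cos φ·ΔZ = −(0.770748)(0.997474)(556.2) − (0.770748)(-0.071036)(29.9) + (0.637140)(-526.7) = -761.55 m.
1° of latitude spans 111200 m, so Δφ = -761.55 / 111200 × 3600 = -24.655″.

Δφ = -24.7″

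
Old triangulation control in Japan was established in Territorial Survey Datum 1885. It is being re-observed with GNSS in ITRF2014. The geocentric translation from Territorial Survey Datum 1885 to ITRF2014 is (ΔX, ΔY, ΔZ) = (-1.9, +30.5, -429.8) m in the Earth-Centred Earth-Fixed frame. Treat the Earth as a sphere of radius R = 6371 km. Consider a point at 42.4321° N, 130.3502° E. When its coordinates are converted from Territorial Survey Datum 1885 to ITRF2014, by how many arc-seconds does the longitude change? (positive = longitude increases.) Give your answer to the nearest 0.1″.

sin φ = 0.674716, cos φ = 0.738077, sin λ = 0.762101, cos λ = -0.647458.
East component: ΔE = −sin λ·ΔX + cos λ·ΔY = −(0.762101)(-1.9) + (-0.647458)(30.5) = -18.30 m.
1° of latitude spans πR/180 = 111195 m; at latitude φ, 1° of longitude spans that × cos φ = 82070.5 m, so Δλ = -18.30 / 82070.5 × 3600 = -0.803″.

Δλ = -0.8″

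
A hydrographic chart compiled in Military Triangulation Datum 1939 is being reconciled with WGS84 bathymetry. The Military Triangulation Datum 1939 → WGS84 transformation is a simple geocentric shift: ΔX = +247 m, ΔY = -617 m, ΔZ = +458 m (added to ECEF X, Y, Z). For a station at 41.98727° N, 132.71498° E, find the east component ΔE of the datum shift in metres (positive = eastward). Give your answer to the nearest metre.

ΔE = 237 m

At φ = 41.98727°, λ = 132.71498°: sin φ = 0.668965, cos φ = 0.743293, sin λ = 0.734737, cos λ = -0.678352.
ΔE = −sin λ·ΔX + cos λ·ΔY = −(0.734737)·(247) + (-0.678352)·(-617) = 237.06 m.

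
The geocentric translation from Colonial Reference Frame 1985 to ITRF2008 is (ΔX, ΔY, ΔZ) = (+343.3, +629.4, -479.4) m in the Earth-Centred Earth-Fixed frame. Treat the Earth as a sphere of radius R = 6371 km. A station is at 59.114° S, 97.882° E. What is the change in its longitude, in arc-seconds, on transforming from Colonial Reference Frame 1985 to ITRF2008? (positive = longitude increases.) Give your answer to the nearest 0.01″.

sin φ = -0.858190, cos φ = 0.513332, sin λ = 0.990553, cos λ = -0.137133.
East component: ΔE = −sin λ·ΔX + cos λ·ΔY = −(0.990553)(343.3) + (-0.137133)(629.4) = -426.37 m.
1° of latitude spans πR/180 = 111195 m; at latitude φ, 1° of longitude spans that × cos φ = 57079.9 m, so Δλ = -426.37 / 57079.9 × 3600 = -26.891″.

Δλ = -26.89″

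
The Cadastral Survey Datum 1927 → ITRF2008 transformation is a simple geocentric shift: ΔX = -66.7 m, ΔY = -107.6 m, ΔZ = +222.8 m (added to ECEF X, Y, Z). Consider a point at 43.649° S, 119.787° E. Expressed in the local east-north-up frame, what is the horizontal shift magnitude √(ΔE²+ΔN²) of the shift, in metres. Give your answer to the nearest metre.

The local east axis at (φ, λ) is (−sin λ, cos λ, 0), so ΔE = −sin(119.787°)·(-66.7) + cos(119.787°)·(-107.6) = 111.34 m.
The local north axis is (−sin φ cos λ, −sin φ sin λ, cos φ), giving ΔN = 22.871 − 64.457 + 161.214 = 119.63 m.
Horizontal magnitude = √(ΔE² + ΔN²) = √(111.34² + 119.63²) = 163.42 m.

163 m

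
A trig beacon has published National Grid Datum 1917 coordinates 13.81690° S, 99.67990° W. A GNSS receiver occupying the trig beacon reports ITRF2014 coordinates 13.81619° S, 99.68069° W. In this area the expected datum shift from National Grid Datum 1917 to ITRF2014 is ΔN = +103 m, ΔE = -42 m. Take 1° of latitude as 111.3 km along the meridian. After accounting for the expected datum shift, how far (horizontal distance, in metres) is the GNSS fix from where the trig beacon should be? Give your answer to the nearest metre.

Observed coordinate differences: Δφ = +0.00071°, Δλ = -0.00079°.
Converting to metres (1° lat = 111300 m, cos φ = 0.971064): observed ΔN = 79.0 m, observed ΔE = -85.4 m.
Subtracting the expected shift leaves a residual of 79.0 − (103) = -24.0 m north and -85.4 − (-42) = -43.4 m east.
Residual distance = √((-24.0)² + (-43.4)²) = 49.6 m.

50 m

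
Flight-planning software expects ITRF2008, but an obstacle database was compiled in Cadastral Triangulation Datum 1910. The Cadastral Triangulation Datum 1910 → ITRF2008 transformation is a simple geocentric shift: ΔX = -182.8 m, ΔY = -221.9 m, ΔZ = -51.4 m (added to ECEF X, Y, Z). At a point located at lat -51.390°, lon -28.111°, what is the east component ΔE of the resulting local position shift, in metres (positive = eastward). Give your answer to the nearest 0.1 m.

At φ = -51.390°, λ = -28.111°: sin φ = -0.781412, cos φ = 0.624016, sin λ = -0.471181, cos λ = 0.882036.
ΔE = −sin λ·ΔX + cos λ·ΔY = −(-0.471181)·(-182.8) + (0.882036)·(-221.9) = -281.86 m.

ΔE = -281.9 m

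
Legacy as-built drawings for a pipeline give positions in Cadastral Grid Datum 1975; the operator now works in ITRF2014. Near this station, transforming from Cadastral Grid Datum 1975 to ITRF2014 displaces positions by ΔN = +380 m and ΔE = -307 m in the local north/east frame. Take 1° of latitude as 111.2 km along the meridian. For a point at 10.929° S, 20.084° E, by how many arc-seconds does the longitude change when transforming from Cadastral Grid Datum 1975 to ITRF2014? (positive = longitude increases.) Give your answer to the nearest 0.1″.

At latitude -10.929°, cos φ = 0.981863.
1° of longitude at this latitude = 111.2 × cos φ = 109.18 km, so Δλ = -307.0 / 109183.2 = -0.0028118° = -10.122″.

Δλ = -10.1″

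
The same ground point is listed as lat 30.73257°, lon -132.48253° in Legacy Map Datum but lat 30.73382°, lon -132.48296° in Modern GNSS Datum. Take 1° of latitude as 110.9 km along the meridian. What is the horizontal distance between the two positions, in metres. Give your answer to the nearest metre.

145 m

Δφ = 30.73382° − 30.73257° = +0.00125°; Δλ = -132.48296° − -132.48253° = -0.00043°.
ΔN = Δφ × 110900 = 138.6 m; ΔE = Δλ × 110900 × cos(30.73257°) = -0.00043 × 110900 × 0.859562 = -41.0 m.
Distance = √(ΔE² + ΔN²) = √((-41.0)² + 138.6²) = 144.6 m.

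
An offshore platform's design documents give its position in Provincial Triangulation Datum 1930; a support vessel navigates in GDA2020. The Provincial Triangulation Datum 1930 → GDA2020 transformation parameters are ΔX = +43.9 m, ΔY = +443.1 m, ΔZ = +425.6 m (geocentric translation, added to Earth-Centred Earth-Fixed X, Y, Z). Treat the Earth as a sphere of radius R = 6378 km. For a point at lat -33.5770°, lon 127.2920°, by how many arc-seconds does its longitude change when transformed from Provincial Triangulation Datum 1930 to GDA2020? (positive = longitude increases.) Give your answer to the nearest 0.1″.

sin φ = -0.553057, cos φ = 0.833143, sin λ = 0.795558, cos λ = -0.605877.
East component: ΔE = −sin λ·ΔX + cos λ·ΔY = −(0.795558)(43.9) + (-0.605877)(443.1) = -303.39 m.
1° of latitude spans πR/180 = 111317 m; at latitude φ, 1° of longitude spans that × cos φ = 92743.1 m, so Δλ = -303.39 / 92743.1 × 3600 = -11.777″.

Δλ = -11.8″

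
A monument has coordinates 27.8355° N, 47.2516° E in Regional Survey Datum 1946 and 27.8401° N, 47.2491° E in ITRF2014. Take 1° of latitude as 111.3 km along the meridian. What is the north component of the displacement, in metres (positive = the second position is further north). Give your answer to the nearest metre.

ΔN = 512 m

Δφ = 27.8401° − 27.8355° = +0.0046°; Δλ = 47.2491° − 47.2516° = -0.0025°.
ΔN = Δφ × 111300 = 512.0 m; ΔE = Δλ × 111300 × cos(27.8355°) = -0.0025 × 111300 × 0.884292 = -246.1 m.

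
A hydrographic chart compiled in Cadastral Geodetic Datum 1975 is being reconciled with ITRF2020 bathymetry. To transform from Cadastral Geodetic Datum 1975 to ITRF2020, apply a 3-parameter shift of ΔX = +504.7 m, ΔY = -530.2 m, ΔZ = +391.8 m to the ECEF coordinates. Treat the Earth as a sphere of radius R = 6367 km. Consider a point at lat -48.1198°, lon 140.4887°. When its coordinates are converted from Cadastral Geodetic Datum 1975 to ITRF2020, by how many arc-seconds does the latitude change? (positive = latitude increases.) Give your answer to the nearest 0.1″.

sin φ = -0.744542, cos φ = 0.667575, sin λ = 0.636230, cos λ = -0.771499.
North component: ΔN = −sin φ cos λ·ΔX − sin φ sin λ·ΔY + cos φ·ΔZ = −(-0.744542)(-0.771499)(504.7) − (-0.744542)(0.636230)(-530.2) + (0.667575)(391.8) = -279.51 m.
1° of latitude spans πR/180 = 111125 m, so Δφ = -279.51 / 111125 × 3600 = -9.055″.

Δφ = -9.1″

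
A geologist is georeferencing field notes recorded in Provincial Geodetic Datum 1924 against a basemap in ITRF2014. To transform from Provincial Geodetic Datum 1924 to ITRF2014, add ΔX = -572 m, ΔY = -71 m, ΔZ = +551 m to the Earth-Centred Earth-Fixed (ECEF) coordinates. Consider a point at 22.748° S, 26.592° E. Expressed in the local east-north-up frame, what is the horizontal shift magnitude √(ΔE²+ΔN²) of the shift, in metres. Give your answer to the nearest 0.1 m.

354.9 m

At φ = -22.748°, λ = 26.592°: sin φ = -0.386679, cos φ = 0.922214, sin λ = 0.447634, cos λ = 0.894217.
ΔE = −sin λ·ΔX + cos λ·ΔY = −(0.447634)·(-572) + (0.894217)·(-71) = 192.56 m.
ΔN = −sin φ cos λ·ΔX − sin φ sin λ·ΔY + cos φ·ΔZ = −(-0.386679)(0.894217)(-572) − (-0.386679)(0.447634)(-71) + (0.922214)(551) = 298.07 m.
Horizontal magnitude = √(ΔE² + ΔN²) = √(192.56² + 298.07²) = 354.86 m.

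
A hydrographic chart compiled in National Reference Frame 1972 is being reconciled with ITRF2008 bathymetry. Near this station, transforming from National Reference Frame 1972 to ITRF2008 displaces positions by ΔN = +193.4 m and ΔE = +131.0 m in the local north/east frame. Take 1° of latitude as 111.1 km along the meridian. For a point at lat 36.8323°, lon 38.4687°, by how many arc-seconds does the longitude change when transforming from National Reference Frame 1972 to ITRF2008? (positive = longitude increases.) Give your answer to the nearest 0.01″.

At latitude 36.8323°, cos φ = 0.800394.
1° of longitude at this latitude = 111.1 × cos φ = 88.92 km, so Δλ = 131.0 / 88923.7 = 0.0014732° = 5.303″.

Δλ = 5.30″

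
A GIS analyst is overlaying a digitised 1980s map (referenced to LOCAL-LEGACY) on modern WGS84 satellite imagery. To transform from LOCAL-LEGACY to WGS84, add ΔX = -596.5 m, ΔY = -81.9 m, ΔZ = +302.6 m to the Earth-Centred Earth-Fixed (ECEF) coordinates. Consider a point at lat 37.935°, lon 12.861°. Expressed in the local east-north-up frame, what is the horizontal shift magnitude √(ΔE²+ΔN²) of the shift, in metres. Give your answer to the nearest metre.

610 m

At φ = 37.935°, λ = 12.861°: sin φ = 0.614767, cos φ = 0.788709, sin λ = 0.222587, cos λ = 0.974913.
ΔE = −sin λ·ΔX + cos λ·ΔY = −(0.222587)·(-596.5) + (0.974913)·(-81.9) = 52.93 m.
ΔN = −sin φ cos λ·ΔX − sin φ sin λ·ΔY + cos φ·ΔZ = −(0.614767)(0.974913)(-596.5) − (0.614767)(0.222587)(-81.9) + (0.788709)(302.6) = 607.38 m.
Horizontal magnitude = √(ΔE² + ΔN²) = √(52.93² + 607.38²) = 609.68 m.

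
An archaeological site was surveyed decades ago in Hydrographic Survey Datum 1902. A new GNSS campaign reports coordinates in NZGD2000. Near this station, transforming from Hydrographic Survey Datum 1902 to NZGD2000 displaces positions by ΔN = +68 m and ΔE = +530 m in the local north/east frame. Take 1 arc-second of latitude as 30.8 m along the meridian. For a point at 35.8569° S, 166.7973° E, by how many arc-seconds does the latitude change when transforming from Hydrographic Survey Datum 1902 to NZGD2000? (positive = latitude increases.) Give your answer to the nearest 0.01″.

1″ of latitude = 30.80 m, so Δφ = 68.0 / 30.80 = 2.208″.

Δφ = 2.21″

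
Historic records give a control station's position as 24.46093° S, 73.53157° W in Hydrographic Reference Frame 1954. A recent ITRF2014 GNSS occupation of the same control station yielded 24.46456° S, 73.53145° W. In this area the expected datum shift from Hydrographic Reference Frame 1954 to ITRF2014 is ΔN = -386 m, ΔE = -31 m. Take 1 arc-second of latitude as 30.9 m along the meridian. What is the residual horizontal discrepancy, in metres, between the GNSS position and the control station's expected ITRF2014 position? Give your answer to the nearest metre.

47 m

Observed coordinate differences: Δφ = -0.00363°, Δλ = +0.00012°.
Converting to metres (1° lat = 111240 m, cos φ = 0.910244): observed ΔN = -403.8 m, observed ΔE = 12.2 m.
Subtracting the expected shift leaves a residual of -403.8 − (-386) = -17.8 m north and 12.2 − (-31) = 43.2 m east.
Residual distance = √((-17.8)² + 43.2²) = 46.7 m.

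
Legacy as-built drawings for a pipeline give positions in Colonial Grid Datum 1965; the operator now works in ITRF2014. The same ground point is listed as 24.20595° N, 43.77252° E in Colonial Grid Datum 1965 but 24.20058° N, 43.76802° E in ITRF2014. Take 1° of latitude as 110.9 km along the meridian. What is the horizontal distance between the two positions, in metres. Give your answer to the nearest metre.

750 m

Δφ = 24.20058° − 24.20595° = -0.00537°; Δλ = 43.76802° − 43.77252° = -0.00450°.
ΔN = Δφ × 110900 = -595.5 m; ΔE = Δλ × 110900 × cos(24.20595°) = -0.00450 × 110900 × 0.912078 = -455.2 m.
Distance = √(ΔE² + ΔN²) = √((-455.2)² + (-595.5)²) = 749.6 m.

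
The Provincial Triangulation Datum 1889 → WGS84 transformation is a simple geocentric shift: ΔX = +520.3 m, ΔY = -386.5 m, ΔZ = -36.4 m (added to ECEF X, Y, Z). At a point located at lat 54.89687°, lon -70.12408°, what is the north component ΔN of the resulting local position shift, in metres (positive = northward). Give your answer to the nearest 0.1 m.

ΔN = -463.0 m

The local north axis is (−sin φ cos λ, −sin φ sin λ, cos φ), giving ΔN = -144.720 − 297.367 − 20.932 = -463.02 m.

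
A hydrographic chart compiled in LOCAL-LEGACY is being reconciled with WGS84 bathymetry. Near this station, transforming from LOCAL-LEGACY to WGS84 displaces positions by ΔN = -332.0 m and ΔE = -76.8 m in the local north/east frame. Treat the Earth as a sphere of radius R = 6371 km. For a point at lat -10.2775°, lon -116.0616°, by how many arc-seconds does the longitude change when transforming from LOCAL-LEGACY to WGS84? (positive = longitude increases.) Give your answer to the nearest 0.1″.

At latitude -10.2775°, cos φ = 0.983955.
One radian of longitude at latitude φ spans R cos φ, so Δλ = ΔE / (R cos φ) = -76.8 / (6371000 × 0.983955) = -1.2251e-05 rad = -2.527″.

Δλ = -2.5″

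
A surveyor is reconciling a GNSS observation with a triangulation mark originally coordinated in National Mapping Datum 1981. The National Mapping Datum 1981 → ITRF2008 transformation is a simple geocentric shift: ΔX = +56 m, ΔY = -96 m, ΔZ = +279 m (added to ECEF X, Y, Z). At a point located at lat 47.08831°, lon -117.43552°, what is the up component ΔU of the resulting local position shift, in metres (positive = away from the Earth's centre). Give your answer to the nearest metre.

At φ = 47.08831°, λ = -117.43552°: sin φ = 0.732404, cos φ = 0.680870, sin λ = -0.887530, cos λ = -0.460750.
ΔU = cos φ cos λ·ΔX + cos φ sin λ·ΔY + sin φ·ΔZ = (0.680870)(-0.460750)(56) + (0.680870)(-0.887530)(-96) + (0.732404)(279) = 244.79 m.

ΔU = 245 m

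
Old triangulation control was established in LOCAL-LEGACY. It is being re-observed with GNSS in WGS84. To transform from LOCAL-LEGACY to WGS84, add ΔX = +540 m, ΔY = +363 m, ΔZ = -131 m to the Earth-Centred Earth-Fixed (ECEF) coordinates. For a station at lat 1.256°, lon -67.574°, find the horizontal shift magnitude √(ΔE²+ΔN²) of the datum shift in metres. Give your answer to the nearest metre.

650 m

The local east axis at (φ, λ) is (−sin λ, cos λ, 0), so ΔE = −sin(-67.574°)·540 + cos(-67.574°)·363 = 637.64 m.
The local north axis is (−sin φ cos λ, −sin φ sin λ, cos φ), giving ΔN = -4.516 + 7.355 − 130.969 = -128.13 m.
Horizontal magnitude = √(ΔE² + ΔN²) = √(637.64² + (-128.13)²) = 650.39 m.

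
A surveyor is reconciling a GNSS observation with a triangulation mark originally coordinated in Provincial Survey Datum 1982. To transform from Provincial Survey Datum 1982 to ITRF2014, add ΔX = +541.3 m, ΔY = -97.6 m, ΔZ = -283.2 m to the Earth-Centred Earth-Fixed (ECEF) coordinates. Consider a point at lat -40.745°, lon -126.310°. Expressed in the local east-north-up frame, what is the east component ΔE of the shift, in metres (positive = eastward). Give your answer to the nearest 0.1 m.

ΔE = 494.0 m

The local east axis at (φ, λ) is (−sin λ, cos λ, 0), so ΔE = −sin(-126.310°)·541.3 + cos(-126.310°)·(-97.6) = 493.99 m.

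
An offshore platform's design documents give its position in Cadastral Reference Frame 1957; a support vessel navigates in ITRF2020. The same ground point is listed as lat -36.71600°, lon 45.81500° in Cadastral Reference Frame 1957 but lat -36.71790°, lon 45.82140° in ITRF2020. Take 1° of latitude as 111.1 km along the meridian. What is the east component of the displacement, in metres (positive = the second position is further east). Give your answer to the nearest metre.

Δφ = -36.71790° − -36.71600° = -0.00190°; Δλ = 45.82140° − 45.81500° = +0.00640°.
ΔN = Δφ × 111100 = -211.1 m; ΔE = Δλ × 111100 × cos(-36.71600°) = +0.00640 × 111100 × 0.801609 = 570.0 m.

ΔE = 570 m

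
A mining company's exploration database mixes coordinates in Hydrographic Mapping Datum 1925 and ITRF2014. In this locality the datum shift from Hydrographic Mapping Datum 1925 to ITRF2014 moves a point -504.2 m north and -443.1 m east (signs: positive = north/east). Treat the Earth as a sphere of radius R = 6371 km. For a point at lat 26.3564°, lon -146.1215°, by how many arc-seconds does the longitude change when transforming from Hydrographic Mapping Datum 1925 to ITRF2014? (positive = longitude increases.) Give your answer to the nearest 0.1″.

Δλ = -16.0″

At latitude 26.3564°, cos φ = 0.896050.
One radian of longitude at latitude φ spans R cos φ, so Δλ = ΔE / (R cos φ) = -443.1 / (6371000 × 0.896050) = -7.7618e-05 rad = -16.010″.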